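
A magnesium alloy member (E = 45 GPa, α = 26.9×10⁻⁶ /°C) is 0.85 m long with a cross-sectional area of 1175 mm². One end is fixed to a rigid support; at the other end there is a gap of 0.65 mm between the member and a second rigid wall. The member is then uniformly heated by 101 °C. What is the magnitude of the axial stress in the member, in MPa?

Unrestrained expansion: δ_free = αΔT L = 26.9×10⁻⁶ × 101 × 850 = 2.309 mm.
The gap closes (δ_free > 0.65 mm) and the wall then resists a further 2.309 − 0.65 = 1.659 mm of expansion.
That suppressed elongation corresponds to σ = E·Δ/L = 45×10³ × 1.659/850 = 87.85 MPa.

σ ≈ 87.8 MPa (compressive)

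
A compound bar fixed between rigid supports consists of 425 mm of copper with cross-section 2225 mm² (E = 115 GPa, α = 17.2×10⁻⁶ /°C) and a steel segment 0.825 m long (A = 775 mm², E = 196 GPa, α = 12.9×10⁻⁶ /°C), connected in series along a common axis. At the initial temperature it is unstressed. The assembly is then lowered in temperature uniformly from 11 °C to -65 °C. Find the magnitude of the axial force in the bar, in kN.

With the walls removed the bar would change length by δ_free = Σ αᵢΔT Lᵢ = 17.2×10⁻⁶×76×425 + 12.9×10⁻⁶×76×825 = 1.364 mm.
The rigid supports impose zero overall length change; the single axial force P common to all segments must satisfy P Σ Lᵢ/(AᵢEᵢ) = δ_free.
The series flexibility is Σ Lᵢ/(AᵢEᵢ) = 425/(2225×115×10³) + 825/(775×196×10³) = 7.092×10⁻⁶ mm/N.
So P = 1.364 / 7.092×10⁻⁶ = 192.4 kN, tensile.

P ≈ 192 kN (tensile)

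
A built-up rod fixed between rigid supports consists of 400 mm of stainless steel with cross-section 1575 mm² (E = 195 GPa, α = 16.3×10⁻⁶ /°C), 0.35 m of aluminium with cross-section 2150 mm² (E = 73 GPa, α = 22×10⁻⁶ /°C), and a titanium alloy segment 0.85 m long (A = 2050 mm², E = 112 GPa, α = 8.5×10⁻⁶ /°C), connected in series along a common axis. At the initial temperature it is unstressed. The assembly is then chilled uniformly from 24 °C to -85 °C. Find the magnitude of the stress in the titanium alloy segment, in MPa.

σ ≈ 158 MPa (tensile)

If the supports were absent, the total length change would be Σ αᵢΔT Lᵢ = 16.3×10⁻⁶×109×400 + 22×10⁻⁶×109×350 + 8.5×10⁻⁶×109×850 = 2.338 mm.
Since the ends are fixed, an axial force P builds up, equal in every segment, with P · Σ Lᵢ/(AᵢEᵢ) = δ_free.
Σ Lᵢ/(AᵢEᵢ) = 400/(1575×195×10³) + 350/(2150×73×10³) + 850/(2050×112×10³) = 7.235×10⁻⁶ mm/N.
Hence P = δ_free / Σ(L/AE) = 2.338/7.235×10⁻⁶ = 323.1 kN (tensile).
σ_{titanium alloy} = P / A = 323100 / 2050 = 157.6 MPa.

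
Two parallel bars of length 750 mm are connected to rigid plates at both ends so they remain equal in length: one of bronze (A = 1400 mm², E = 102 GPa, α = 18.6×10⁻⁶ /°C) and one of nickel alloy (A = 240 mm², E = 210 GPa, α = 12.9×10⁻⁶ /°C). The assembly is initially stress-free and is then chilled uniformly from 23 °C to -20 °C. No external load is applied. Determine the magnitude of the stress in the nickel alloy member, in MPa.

σ ≈ 38 MPa (compressive)

The bronze has the larger α, so on cooling it would change length more than the nickel alloy if both were free. The rigid plates force a common final length, so the bronze is put into tension and the nickel alloy into compression, with equal and opposite forces P (no external load).
Equating the net (thermal + elastic) strains gives |α₁ − α₂|·ΔT = P·[1/(A₁E₁) + 1/(A₂E₂)].
|α₁ − α₂|·ΔT = 5.7×10⁻⁶ × 43 = 0.0002451.
1/(A₁E₁) + 1/(A₂E₂) = 1/(1400×102×10³) + 1/(240×210×10³) = 2.684×10⁻⁸ N⁻¹.
P = 0.0002451 / 2.684×10⁻⁸ = 9131 N = 9.131 kN.
σ_{nickel alloy} = P/A₂ = 9131/240 = 38.04 MPa, compressive.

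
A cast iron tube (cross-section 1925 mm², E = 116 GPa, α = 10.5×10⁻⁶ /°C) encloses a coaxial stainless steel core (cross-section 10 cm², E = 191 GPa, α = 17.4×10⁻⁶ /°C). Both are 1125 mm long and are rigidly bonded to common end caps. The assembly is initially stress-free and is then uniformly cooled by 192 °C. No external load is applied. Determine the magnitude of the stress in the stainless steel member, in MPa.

σ ≈ 136 MPa (tensile)

Both members must finish at the same length. With the larger α, the stainless steel tends to over-contract; the plates restrain it, putting the stainless steel in tension and the cast iron in compression. With no external load the two internal forces are equal and opposite, magnitude P.
Compatibility of the two members (thermal + elastic change equal): (α₁ − α₂)ΔT = P·[1/(A₁E₁) + 1/(A₂E₂)].
|α₁ − α₂|·ΔT = 6.9×10⁻⁶ × 192 = 0.001325.
1/(A₁E₁) + 1/(A₂E₂) = 1/(1925×116×10³) + 1/(1000×191×10³) = 9.714×10⁻⁹ N⁻¹.
P = 0.001325 / 9.714×10⁻⁹ = 136400 N = 136.4 kN.
σ_{stainless steel} = P/A₂ = 136400/1000 = 136.4 MPa, tensile.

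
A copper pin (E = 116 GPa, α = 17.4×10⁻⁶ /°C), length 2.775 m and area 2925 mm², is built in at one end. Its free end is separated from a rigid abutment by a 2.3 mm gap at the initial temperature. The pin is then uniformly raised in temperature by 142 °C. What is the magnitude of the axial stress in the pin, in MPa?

Unrestrained expansion: δ_free = αΔT L = 17.4×10⁻⁶ × 142 × 2775 = 6.856 mm.
This exceeds the 2.3 mm gap, so the wall pushes back. The portion of expansion that must be recovered elastically is δ_free − gap = 6.856 − 2.3 = 4.556 mm.
So σ = E(δ_free − g)/L = 116×10³ × 4.556/2775 = 190.5 MPa.

σ ≈ 190 MPa (compressive)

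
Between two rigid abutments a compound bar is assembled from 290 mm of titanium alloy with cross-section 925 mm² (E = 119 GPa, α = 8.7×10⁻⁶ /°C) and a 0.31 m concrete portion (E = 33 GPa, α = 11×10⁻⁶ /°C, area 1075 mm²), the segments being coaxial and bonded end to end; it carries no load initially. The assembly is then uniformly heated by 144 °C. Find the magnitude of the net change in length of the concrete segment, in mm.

|ΔL| ≈ 0.165 mm

Free thermal expansion of the whole bar: Σ αᵢΔT Lᵢ = 8.7×10⁻⁶×144×290 + 11×10⁻⁶×144×310 = 0.8544 mm.
The rigid supports impose zero overall length change; the single axial force P common to all segments must satisfy P Σ Lᵢ/(AᵢEᵢ) = δ_free.
The series flexibility is Σ Lᵢ/(AᵢEᵢ) = 290/(925×119×10³) + 310/(1075×33×10³) = 1.137×10⁻⁵ mm/N.
Hence P = δ_free / Σ(L/AE) = 0.8544/1.137×10⁻⁵ = 75.12 kN (compressive).
For the concrete segment, free thermal change = 11×10⁻⁶×144×310 = 0.491 mm and elastic change from P = 75120×310/(1075×33×10³) = 0.6564 mm; these oppose, so the net change is 0.165 mm (segment shortens).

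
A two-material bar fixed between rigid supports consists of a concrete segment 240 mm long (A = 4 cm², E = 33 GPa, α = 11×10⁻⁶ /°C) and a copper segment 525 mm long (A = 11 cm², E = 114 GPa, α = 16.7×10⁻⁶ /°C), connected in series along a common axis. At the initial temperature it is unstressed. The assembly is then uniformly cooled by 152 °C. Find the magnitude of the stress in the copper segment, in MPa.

With the walls removed the bar would change length by δ_free = Σ αᵢΔT Lᵢ = 11×10⁻⁶×152×240 + 16.7×10⁻⁶×152×525 = 1.734 mm.
The rigid supports impose zero overall length change; the single axial force P common to all segments must satisfy P Σ Lᵢ/(AᵢEᵢ) = δ_free.
The series flexibility is Σ Lᵢ/(AᵢEᵢ) = 240/(400×33×10³) + 525/(1100×114×10³) = 2.237×10⁻⁵ mm/N.
P = 1.734 / 2.237×10⁻⁵ = 77520 N = 77.52 kN, tensile.
σ_{copper} = P / A = 77520 / 1100 = 70.47 MPa.

σ ≈ 70.5 MPa (tensile)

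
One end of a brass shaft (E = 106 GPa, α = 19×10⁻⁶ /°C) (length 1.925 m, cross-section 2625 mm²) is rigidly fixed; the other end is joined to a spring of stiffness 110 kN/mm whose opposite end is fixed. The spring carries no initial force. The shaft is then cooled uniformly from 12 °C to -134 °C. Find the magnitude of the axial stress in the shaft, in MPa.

σ ≈ 127 MPa (tensile)

If the spring were absent the shaft would shorten by αΔT L = 19×10⁻⁶ × 146 × 1925 = 5.34 mm.
With a force P in the spring, the elastic change of the shaft is PL/(AE) and that of the spring is P/k; compatibility requires their sum to equal δ_free.
P [ L/(AE) + 1/k ] = δ_free → P [ 1925/(2625×106×10³) + 1/(110×10³) ] = 5.34.
P = 5.34 / 1.601×10⁻⁵ = 333600 N.
σ = P/A = 333600/2625 = 127.1 MPa.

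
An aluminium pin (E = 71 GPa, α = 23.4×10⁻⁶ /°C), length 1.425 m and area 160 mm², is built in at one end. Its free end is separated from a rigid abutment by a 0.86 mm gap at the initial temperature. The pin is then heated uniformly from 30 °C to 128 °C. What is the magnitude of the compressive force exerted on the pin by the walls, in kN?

Unrestrained expansion: δ_free = αΔT L = 23.4×10⁻⁶ × 98 × 1425 = 3.268 mm.
The gap closes (δ_free > 0.86 mm) and the wall then resists a further 3.268 − 0.86 = 2.408 mm of expansion.
Compatibility: PL/(AE) = 2.408 mm, so σ = P/A = E × (2.408/1425) = 120 MPa.
P = σA = 120 × 160 = 19.19 kN.

P ≈ 19.2 kN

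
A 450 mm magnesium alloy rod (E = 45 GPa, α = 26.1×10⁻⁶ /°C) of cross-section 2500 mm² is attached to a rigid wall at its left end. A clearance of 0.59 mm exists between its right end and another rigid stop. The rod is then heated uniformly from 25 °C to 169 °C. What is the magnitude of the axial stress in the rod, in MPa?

σ ≈ 110 MPa (compressive)

Free thermal elongation = αΔT L = 26.1×10⁻⁶ × 144 × 450 = 1.691 mm.
This exceeds the 0.59 mm gap, so the wall pushes back. The portion of expansion that must be recovered elastically is δ_free − gap = 1.691 − 0.59 = 1.101 mm.
That suppressed elongation corresponds to σ = E·Δ/L = 45×10³ × 1.101/450 = 110.1 MPa.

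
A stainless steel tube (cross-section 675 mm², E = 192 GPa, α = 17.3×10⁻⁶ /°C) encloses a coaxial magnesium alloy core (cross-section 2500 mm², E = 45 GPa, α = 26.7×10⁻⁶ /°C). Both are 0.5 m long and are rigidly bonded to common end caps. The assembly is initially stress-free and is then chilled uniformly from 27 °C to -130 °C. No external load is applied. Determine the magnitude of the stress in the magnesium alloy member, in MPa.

σ ≈ 35.6 MPa (tensile)

The magnesium alloy has the larger α, so on cooling it would change length more than the stainless steel if both were free. The rigid plates force a common final length, so the magnesium alloy is put into tension and the stainless steel into compression, with equal and opposite forces P (no external load).
Compatibility of the two members (thermal + elastic change equal): (α₁ − α₂)ΔT = P·[1/(A₁E₁) + 1/(A₂E₂)].
|α₁ − α₂|·ΔT = 9.4×10⁻⁶ × 157 = 0.001476.
1/(A₁E₁) + 1/(A₂E₂) = 1/(675×192×10³) + 1/(2500×45×10³) = 1.66×10⁻⁸ N⁻¹.
So P = 0.001476 / 1.66×10⁻⁸ = 88.88 kN.
σ_{magnesium alloy} = P/A₂ = 88880/2500 = 35.55 MPa, tensile.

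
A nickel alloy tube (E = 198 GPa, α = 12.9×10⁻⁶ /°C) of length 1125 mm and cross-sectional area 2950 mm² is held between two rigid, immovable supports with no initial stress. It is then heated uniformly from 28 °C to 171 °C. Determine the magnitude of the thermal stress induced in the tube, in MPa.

σ ≈ 365 MPa (compressive)

With length fixed, the mechanical strain must cancel the thermal strain αΔT = 12.9×10⁻⁶ × 143 = 1844.7×10⁻⁶.
The stress required to suppress this strain is σ = Eε = 198×10³ × 1844.7×10⁻⁶ = 365.3 MPa, compressive since the tube is trying to expand.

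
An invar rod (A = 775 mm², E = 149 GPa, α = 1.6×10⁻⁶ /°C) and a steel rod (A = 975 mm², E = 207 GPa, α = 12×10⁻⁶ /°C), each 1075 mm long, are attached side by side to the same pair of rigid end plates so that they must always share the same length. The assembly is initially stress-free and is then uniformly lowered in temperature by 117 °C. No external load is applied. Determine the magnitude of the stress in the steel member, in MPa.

Equilibrium of a rigid end plate with no external load gives equal and opposite internal forces ±P in the two members. Since α_{steel} > α_{invar}, cooling drives the steel into tension and the invar into compression.
Compatibility of the two members (thermal + elastic change equal): (α₁ − α₂)ΔT = P·[1/(A₁E₁) + 1/(A₂E₂)].
|α₁ − α₂|·ΔT = 10.4×10⁻⁶ × 117 = 0.001217.
1/(A₁E₁) + 1/(A₂E₂) = 1/(775×149×10³) + 1/(975×207×10³) = 1.361×10⁻⁸ N⁻¹.
So P = 0.001217 / 1.361×10⁻⁸ = 89.37 kN.
σ_{steel} = P/A₂ = 89370/975 = 91.67 MPa, tensile.

σ ≈ 91.7 MPa (tensile)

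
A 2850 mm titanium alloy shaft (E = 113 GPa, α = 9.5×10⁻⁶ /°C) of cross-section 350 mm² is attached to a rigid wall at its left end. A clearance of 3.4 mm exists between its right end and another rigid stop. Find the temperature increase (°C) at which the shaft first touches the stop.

ΔT ≈ 126 °C

Contact occurs when the free expansion equals the gap: αΔT L = 3.4 mm.
ΔT = 3.4 / (9.5×10⁻⁶ × 2850) = 125.6 °C.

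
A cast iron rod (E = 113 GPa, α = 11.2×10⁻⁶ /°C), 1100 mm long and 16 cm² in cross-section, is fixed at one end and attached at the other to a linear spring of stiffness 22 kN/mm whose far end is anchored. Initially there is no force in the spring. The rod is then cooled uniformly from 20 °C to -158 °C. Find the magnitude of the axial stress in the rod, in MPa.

σ ≈ 26.6 MPa (tensile)

If the spring were absent the rod would shorten by αΔT L = 11.2×10⁻⁶ × 178 × 1100 = 2.193 mm.
With a force P in the spring, the elastic change of the rod is PL/(AE) and that of the spring is P/k; compatibility requires their sum to equal δ_free.
P [ L/(AE) + 1/k ] = δ_free → P [ 1100/(1600×113×10³) + 1/(22×10³) ] = 2.193.
P = 2.193 / 5.154×10⁻⁵ = 42550 N.
σ = P/A = 42550/1600 = 26.59 MPa.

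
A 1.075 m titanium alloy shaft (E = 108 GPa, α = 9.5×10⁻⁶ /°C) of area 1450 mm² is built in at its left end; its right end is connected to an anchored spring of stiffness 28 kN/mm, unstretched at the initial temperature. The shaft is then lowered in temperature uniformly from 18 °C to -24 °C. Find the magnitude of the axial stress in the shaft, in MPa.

Free thermal contraction: δ_free = αΔT L = 9.5×10⁻⁶ × 42 × 1075 = 0.4289 mm.
Let P be the tensile force in the spring. The shaft extends elastically by PL/(AE) and the spring stretches by P/k; together these equal δ_free.
So P = δ_free / [L/(AE) + 1/k] = 0.4289 / [ 1075/(1450×108×10³) + 1/(28×10³) ].
P = 0.4289 / 4.258×10⁻⁵ = 10070 N.
σ = P/A = 10070/1450 = 6.947 MPa.

σ ≈ 6.95 MPa (tensile)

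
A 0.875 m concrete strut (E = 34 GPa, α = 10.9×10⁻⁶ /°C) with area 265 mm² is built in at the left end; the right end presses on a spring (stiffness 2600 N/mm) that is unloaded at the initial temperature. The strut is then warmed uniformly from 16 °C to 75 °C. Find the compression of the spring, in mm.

If the spring were absent the strut would lengthen by αΔT L = 10.9×10⁻⁶ × 59 × 875 = 0.5627 mm.
Let P be the compressive force at the spring. The strut shortens elastically by PL/(AE) and the spring compresses by P/k; together these equal δ_free.
So P = δ_free / [L/(AE) + 1/k] = 0.5627 / [ 875/(265×34×10³) + 1/(2600) ].
P = 0.5627 / 0.0004817 = 1168 N.
Spring compression = P/k = 1168/(2600) = 0.4493 mm.

δ ≈ 0.449 mm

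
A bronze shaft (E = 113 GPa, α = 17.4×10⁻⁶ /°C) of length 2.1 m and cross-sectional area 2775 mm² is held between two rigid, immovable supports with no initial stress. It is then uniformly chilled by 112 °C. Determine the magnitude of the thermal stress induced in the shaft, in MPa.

σ ≈ 220 MPa (tensile)

With length fixed, the mechanical strain must cancel the thermal strain αΔT = 17.4×10⁻⁶ × 112 = 1948.8×10⁻⁶.
σ = EαΔT = 113×10³ × 17.4×10⁻⁶ × 112 = 220.2 MPa (tensile; the shaft is trying to contract).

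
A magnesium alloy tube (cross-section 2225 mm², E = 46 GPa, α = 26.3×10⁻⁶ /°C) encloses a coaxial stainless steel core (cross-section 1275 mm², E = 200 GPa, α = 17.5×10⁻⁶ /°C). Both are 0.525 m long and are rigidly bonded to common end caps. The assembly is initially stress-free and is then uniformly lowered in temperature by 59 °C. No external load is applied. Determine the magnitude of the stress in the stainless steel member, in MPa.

The magnesium alloy has the larger α, so on cooling it would change length more than the stainless steel if both were free. The rigid plates force a common final length, so the magnesium alloy is put into tension and the stainless steel into compression, with equal and opposite forces P (no external load).
Equating the net (thermal + elastic) strains gives |α₁ − α₂|·ΔT = P·[1/(A₁E₁) + 1/(A₂E₂)].
|α₁ − α₂|·ΔT = 8.8×10⁻⁶ × 59 = 0.0005192.
1/(A₁E₁) + 1/(A₂E₂) = 1/(2225×46×10³) + 1/(1275×200×10³) = 1.369×10⁻⁸ N⁻¹.
P = 0.0005192 / 1.369×10⁻⁸ = 37920 N = 37.92 kN.
σ_{stainless steel} = P/A₂ = 37920/1275 = 29.74 MPa, compressive.

σ ≈ 29.7 MPa (compressive)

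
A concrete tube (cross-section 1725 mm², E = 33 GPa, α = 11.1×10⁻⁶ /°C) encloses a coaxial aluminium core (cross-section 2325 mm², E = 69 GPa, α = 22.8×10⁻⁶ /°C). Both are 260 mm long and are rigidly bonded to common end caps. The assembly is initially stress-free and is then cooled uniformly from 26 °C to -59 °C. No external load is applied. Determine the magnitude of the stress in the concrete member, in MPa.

σ ≈ 24.2 MPa (compressive)

Equilibrium of a rigid end plate with no external load gives equal and opposite internal forces ±P in the two members. Since α_{aluminium} > α_{concrete}, cooling drives the aluminium into tension and the concrete into compression.
Compatibility of the two members (thermal + elastic change equal): (α₁ − α₂)ΔT = P·[1/(A₁E₁) + 1/(A₂E₂)].
|α₁ − α₂|·ΔT = 11.7×10⁻⁶ × 85 = 0.0009945.
1/(A₁E₁) + 1/(A₂E₂) = 1/(1725×33×10³) + 1/(2325×69×10³) = 2.38×10⁻⁸ N⁻¹.
So P = 0.0009945 / 2.38×10⁻⁸ = 41.78 kN.
σ_{concrete} = P/A₁ = 41780/1725 = 24.22 MPa, compressive.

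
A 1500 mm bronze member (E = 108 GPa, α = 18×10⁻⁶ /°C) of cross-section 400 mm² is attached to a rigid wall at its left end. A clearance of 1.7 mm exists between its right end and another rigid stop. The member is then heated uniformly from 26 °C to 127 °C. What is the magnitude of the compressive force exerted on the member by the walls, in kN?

P ≈ 29.6 kN

Free thermal elongation = αΔT L = 18×10⁻⁶ × 101 × 1500 = 2.727 mm.
This exceeds the 1.7 mm gap, so the wall pushes back. The portion of expansion that must be recovered elastically is δ_free − gap = 2.727 − 1.7 = 1.027 mm.
That suppressed elongation corresponds to σ = E·Δ/L = 108×10³ × 1.027/1500 = 73.94 MPa.
Force on the wall = σA = 73.94 × 400 mm² = 29.58 kN.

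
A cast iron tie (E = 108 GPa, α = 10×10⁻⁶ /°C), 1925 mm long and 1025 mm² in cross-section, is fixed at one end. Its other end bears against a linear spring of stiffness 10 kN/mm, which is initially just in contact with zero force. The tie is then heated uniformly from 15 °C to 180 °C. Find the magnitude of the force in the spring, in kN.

If the spring were absent the tie would lengthen by αΔT L = 10×10⁻⁶ × 165 × 1925 = 3.176 mm.
Let P be the compressive force at the spring. The tie shortens elastically by PL/(AE) and the spring compresses by P/k; together these equal δ_free.
So P = δ_free / [L/(AE) + 1/k] = 3.176 / [ 1925/(1025×108×10³) + 1/(10×10³) ].
P = 3.176 / 0.0001174 = 27060 N.

P ≈ 27.1 kN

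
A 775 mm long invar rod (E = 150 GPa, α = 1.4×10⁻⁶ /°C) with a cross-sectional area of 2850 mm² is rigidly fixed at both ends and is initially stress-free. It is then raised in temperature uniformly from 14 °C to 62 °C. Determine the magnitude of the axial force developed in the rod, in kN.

With zero net strain, σ = E·αΔT = 150 GPa × 1.4×10⁻⁶ × 48 = 10.08 MPa.
Axial force P = σA = 10.08 × 2850 = 28730 N = 28.73 kN, compressive.

P ≈ 28.7 kN (compressive)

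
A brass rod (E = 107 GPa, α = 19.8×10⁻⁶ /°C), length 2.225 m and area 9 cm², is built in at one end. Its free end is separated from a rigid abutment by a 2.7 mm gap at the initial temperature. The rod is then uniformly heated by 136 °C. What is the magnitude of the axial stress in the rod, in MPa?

σ ≈ 158 MPa (compressive)

Free thermal elongation = αΔT L = 19.8×10⁻⁶ × 136 × 2225 = 5.991 mm.
This exceeds the 2.7 mm gap, so the wall pushes back. The portion of expansion that must be recovered elastically is δ_free − gap = 5.991 − 2.7 = 3.291 mm.
That suppressed elongation corresponds to σ = E·Δ/L = 107×10³ × 3.291/2225 = 158.3 MPa.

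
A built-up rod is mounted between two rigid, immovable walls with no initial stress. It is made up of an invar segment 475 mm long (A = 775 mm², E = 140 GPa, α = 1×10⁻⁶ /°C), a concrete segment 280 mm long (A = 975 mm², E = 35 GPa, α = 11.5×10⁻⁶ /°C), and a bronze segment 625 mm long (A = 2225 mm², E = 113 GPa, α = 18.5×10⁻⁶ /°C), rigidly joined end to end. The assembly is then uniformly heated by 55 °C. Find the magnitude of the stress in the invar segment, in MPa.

σ ≈ 71.9 MPa (compressive)

With the walls removed the bar would change length by δ_free = Σ αᵢΔT Lᵢ = 1×10⁻⁶×55×475 + 11.5×10⁻⁶×55×280 + 18.5×10⁻⁶×55×625 = 0.8392 mm.
The walls prevent any net length change, so an axial force P (same in every segment) develops. Compatibility: P · Σ Lᵢ/(AᵢEᵢ) = δ_free.
Σ Lᵢ/(AᵢEᵢ) = 475/(775×140×10³) + 280/(975×35×10³) + 625/(2225×113×10³) = 1.507×10⁻⁵ mm/N.
So P = 0.8392 / 1.507×10⁻⁵ = 55.69 kN, compressive.
σ_{invar} = P / A = 55690 / 775 = 71.86 MPa.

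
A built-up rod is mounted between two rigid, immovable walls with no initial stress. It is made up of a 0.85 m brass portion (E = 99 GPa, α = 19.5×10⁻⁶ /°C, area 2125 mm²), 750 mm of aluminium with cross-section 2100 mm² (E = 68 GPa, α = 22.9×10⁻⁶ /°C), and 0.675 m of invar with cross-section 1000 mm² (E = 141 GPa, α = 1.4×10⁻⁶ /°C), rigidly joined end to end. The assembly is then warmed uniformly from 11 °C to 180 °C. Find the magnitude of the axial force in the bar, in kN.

If the supports were absent, the total length change would be Σ αᵢΔT Lᵢ = 19.5×10⁻⁶×169×850 + 22.9×10⁻⁶×169×750 + 1.4×10⁻⁶×169×675 = 5.863 mm.
Since the ends are fixed, an axial force P builds up, equal in every segment, with P · Σ Lᵢ/(AᵢEᵢ) = δ_free.
The series flexibility is Σ Lᵢ/(AᵢEᵢ) = 850/(2125×99×10³) + 750/(2100×68×10³) + 675/(1000×141×10³) = 1.408×10⁻⁵ mm/N.
Hence P = δ_free / Σ(L/AE) = 5.863/1.408×10⁻⁵ = 416.4 kN (compressive).

P ≈ 416 kN (compressive)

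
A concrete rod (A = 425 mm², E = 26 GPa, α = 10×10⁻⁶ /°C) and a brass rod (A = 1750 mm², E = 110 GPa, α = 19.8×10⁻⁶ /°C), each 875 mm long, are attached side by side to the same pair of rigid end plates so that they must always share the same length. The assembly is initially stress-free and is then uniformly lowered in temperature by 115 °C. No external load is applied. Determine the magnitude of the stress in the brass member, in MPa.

Both members must finish at the same length. With the larger α, the brass tends to over-contract; the plates restrain it, putting the brass in tension and the concrete in compression. With no external load the two internal forces are equal and opposite, magnitude P.
Compatibility of the two members (thermal + elastic change equal): (α₁ − α₂)ΔT = P·[1/(A₁E₁) + 1/(A₂E₂)].
|α₁ − α₂|·ΔT = 9.8×10⁻⁶ × 115 = 0.001127.
1/(A₁E₁) + 1/(A₂E₂) = 1/(425×26×10³) + 1/(1750×110×10³) = 9.569×10⁻⁸ N⁻¹.
So P = 0.001127 / 9.569×10⁻⁸ = 11.78 kN.
σ_{brass} = P/A₂ = 11780/1750 = 6.73 MPa, tensile.

σ ≈ 6.73 MPa (tensile)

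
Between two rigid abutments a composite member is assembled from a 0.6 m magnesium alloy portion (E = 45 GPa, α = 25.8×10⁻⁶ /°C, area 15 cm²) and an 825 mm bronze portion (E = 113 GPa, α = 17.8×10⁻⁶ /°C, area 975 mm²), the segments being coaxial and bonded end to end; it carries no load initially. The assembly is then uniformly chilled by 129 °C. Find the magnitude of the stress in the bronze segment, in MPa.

σ ≈ 244 MPa (tensile)

Free thermal contraction of the whole bar: Σ αᵢΔT Lᵢ = 25.8×10⁻⁶×129×600 + 17.8×10⁻⁶×129×825 = 3.891 mm.
Since the ends are fixed, an axial force P builds up, equal in every segment, with P · Σ Lᵢ/(AᵢEᵢ) = δ_free.
The series flexibility is Σ Lᵢ/(AᵢEᵢ) = 600/(1500×45×10³) + 825/(975×113×10³) = 1.638×10⁻⁵ mm/N.
Hence P = δ_free / Σ(L/AE) = 3.891/1.638×10⁻⁵ = 237.6 kN (tensile).
σ_{bronze} = P / A = 237600 / 975 = 243.7 MPa.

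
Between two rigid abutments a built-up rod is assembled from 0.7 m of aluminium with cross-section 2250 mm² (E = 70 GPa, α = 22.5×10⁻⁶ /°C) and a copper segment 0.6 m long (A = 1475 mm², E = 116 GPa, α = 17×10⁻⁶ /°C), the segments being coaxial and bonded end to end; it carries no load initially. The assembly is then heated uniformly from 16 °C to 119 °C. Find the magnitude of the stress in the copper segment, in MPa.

Free thermal expansion of the whole bar: Σ αᵢΔT Lᵢ = 22.5×10⁻⁶×103×700 + 17×10⁻⁶×103×600 = 2.673 mm.
The rigid supports impose zero overall length change; the single axial force P common to all segments must satisfy P Σ Lᵢ/(AᵢEᵢ) = δ_free.
The series flexibility is Σ Lᵢ/(AᵢEᵢ) = 700/(2250×70×10³) + 600/(1475×116×10³) = 7.951×10⁻⁶ mm/N.
So P = 2.673 / 7.951×10⁻⁶ = 336.2 kN, compressive.
σ_{copper} = P / A = 336200 / 1475 = 227.9 MPa.

σ ≈ 228 MPa (compressive)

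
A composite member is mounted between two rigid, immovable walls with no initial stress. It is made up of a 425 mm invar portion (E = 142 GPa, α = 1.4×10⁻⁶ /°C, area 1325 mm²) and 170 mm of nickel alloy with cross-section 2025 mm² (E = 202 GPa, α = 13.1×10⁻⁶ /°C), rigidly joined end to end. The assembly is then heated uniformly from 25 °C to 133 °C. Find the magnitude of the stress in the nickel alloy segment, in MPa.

If the supports were absent, the total length change would be Σ αᵢΔT Lᵢ = 1.4×10⁻⁶×108×425 + 13.1×10⁻⁶×108×170 = 0.3048 mm.
Since the ends are fixed, an axial force P builds up, equal in every segment, with P · Σ Lᵢ/(AᵢEᵢ) = δ_free.
The series flexibility is Σ Lᵢ/(AᵢEᵢ) = 425/(1325×142×10³) + 170/(2025×202×10³) = 2.674×10⁻⁶ mm/N.
Hence P = δ_free / Σ(L/AE) = 0.3048/2.674×10⁻⁶ = 114 kN (compressive).
σ_{nickel alloy} = P / A = 114000 / 2025 = 56.28 MPa.

σ ≈ 56.3 MPa (compressive)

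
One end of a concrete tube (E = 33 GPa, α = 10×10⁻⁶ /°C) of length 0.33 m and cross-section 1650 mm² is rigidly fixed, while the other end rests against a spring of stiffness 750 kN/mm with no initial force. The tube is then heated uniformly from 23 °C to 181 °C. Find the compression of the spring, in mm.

δ ≈ 0.094 mm

If the spring were absent the tube would lengthen by αΔT L = 10×10⁻⁶ × 158 × 330 = 0.5214 mm.
With a force P in the spring, the elastic change of the tube is PL/(AE) and that of the spring is P/k; compatibility requires their sum to equal δ_free.
P [ L/(AE) + 1/k ] = δ_free → P [ 330/(1650×33×10³) + 1/(750×10³) ] = 0.5214.
P = 0.5214 / 7.394×10⁻⁶ = 70520 N.
Spring compression = P/k = 70520/(750×10³) = 0.09402 mm.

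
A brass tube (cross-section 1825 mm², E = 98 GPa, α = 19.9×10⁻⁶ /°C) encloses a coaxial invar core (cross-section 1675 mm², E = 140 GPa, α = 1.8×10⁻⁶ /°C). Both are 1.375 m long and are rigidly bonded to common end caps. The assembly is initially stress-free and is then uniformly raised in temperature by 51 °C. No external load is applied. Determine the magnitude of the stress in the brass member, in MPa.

Both members must finish at the same length. With the larger α, the brass tends to over-expand; the plates restrain it, putting the brass in compression and the invar in tension. With no external load the two internal forces are equal and opposite, magnitude P.
Compatibility of the two members (thermal + elastic change equal): (α₁ − α₂)ΔT = P·[1/(A₁E₁) + 1/(A₂E₂)].
|α₁ − α₂|·ΔT = 18.1×10⁻⁶ × 51 = 0.0009231.
1/(A₁E₁) + 1/(A₂E₂) = 1/(1825×98×10³) + 1/(1675×140×10³) = 9.856×10⁻⁹ N⁻¹.
P = 0.0009231 / 9.856×10⁻⁹ = 93660 N = 93.66 kN.
σ_{brass} = P/A₁ = 93660/1825 = 51.32 MPa, compressive.

σ ≈ 51.3 MPa (compressive)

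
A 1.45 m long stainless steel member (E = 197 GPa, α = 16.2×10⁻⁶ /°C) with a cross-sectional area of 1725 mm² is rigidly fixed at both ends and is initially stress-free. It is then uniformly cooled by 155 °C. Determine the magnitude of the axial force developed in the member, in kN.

With zero net strain, σ = E·αΔT = 197 GPa × 16.2×10⁻⁶ × 155 = 494.7 MPa.
Axial force P = σA = 494.7 × 1725 = 853300 N = 853.3 kN, tensile.

P ≈ 853 kN (tensile)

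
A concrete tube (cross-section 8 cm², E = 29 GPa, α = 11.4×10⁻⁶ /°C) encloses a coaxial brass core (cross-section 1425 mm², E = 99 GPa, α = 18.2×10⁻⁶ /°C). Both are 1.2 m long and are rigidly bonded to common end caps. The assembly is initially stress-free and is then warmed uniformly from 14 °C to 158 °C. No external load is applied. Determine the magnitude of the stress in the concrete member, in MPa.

σ ≈ 24.4 MPa (tensile)

Equilibrium of a rigid end plate with no external load gives equal and opposite internal forces ±P in the two members. Since α_{brass} > α_{concrete}, heating drives the brass into compression and the concrete into tension.
Setting the final lengths equal and cancelling L: (α₁ − α₂)ΔT = P/(A₁E₁) + P/(A₂E₂).
|α₁ − α₂|·ΔT = 6.8×10⁻⁶ × 144 = 0.0009792.
1/(A₁E₁) + 1/(A₂E₂) = 1/(800×29×10³) + 1/(1425×99×10³) = 5.019×10⁻⁸ N⁻¹.
P = 0.0009792 / 5.019×10⁻⁸ = 19510 N = 19.51 kN.
σ_{concrete} = P/A₁ = 19510/800 = 24.39 MPa, tensile.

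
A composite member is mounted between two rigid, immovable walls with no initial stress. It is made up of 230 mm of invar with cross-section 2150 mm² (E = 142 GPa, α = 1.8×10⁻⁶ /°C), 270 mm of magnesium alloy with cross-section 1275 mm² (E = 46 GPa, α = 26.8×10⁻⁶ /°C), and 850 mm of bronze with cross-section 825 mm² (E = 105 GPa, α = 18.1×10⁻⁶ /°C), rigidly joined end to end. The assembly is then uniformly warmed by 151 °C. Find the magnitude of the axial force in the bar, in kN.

With the walls removed the bar would change length by δ_free = Σ αᵢΔT Lᵢ = 1.8×10⁻⁶×151×230 + 26.8×10⁻⁶×151×270 + 18.1×10⁻⁶×151×850 = 3.478 mm.
The rigid supports impose zero overall length change; the single axial force P common to all segments must satisfy P Σ Lᵢ/(AᵢEᵢ) = δ_free.
The series flexibility is Σ Lᵢ/(AᵢEᵢ) = 230/(2150×142×10³) + 270/(1275×46×10³) + 850/(825×105×10³) = 1.517×10⁻⁵ mm/N.
P = 3.478 / 1.517×10⁻⁵ = 229300 N = 229.3 kN, compressive.

P ≈ 229 kN (compressive)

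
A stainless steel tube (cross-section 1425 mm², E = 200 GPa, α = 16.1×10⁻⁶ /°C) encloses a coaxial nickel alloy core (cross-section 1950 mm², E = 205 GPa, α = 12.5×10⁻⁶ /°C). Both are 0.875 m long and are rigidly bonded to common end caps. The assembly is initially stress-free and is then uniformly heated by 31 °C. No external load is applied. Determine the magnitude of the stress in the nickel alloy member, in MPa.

Equilibrium of a rigid end plate with no external load gives equal and opposite internal forces ±P in the two members. Since α_{stainless steel} > α_{nickel alloy}, heating drives the stainless steel into compression and the nickel alloy into tension.
Equating the net (thermal + elastic) strains gives |α₁ − α₂|·ΔT = P·[1/(A₁E₁) + 1/(A₂E₂)].
|α₁ − α₂|·ΔT = 3.6×10⁻⁶ × 31 = 0.0001116.
1/(A₁E₁) + 1/(A₂E₂) = 1/(1425×200×10³) + 1/(1950×205×10³) = 6.01×10⁻⁹ N⁻¹.
So P = 0.0001116 / 6.01×10⁻⁹ = 18.57 kN.
σ_{nickel alloy} = P/A₂ = 18570/1950 = 9.522 MPa, tensile.

σ ≈ 9.52 MPa (tensile)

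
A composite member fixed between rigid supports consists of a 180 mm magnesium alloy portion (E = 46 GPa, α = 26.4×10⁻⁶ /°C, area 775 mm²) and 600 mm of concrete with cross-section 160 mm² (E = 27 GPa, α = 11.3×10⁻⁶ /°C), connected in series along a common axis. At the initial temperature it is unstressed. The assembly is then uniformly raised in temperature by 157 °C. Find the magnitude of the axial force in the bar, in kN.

P ≈ 12.6 kN (compressive)

Free thermal expansion of the whole bar: Σ αᵢΔT Lᵢ = 26.4×10⁻⁶×157×180 + 11.3×10⁻⁶×157×600 = 1.811 mm.
The rigid supports impose zero overall length change; the single axial force P common to all segments must satisfy P Σ Lᵢ/(AᵢEᵢ) = δ_free.
Σ Lᵢ/(AᵢEᵢ) = 180/(775×46×10³) + 600/(160×27×10³) = 0.0001439 mm/N.
Hence P = δ_free / Σ(L/AE) = 1.811/0.0001439 = 12.58 kN (compressive).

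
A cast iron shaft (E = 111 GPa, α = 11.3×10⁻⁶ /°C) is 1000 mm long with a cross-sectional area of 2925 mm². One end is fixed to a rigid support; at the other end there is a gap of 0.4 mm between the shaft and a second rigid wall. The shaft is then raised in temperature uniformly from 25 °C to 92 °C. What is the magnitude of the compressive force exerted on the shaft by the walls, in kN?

Unrestrained expansion: δ_free = αΔT L = 11.3×10⁻⁶ × 67 × 1000 = 0.7571 mm.
After closing the 0.4 mm clearance, 0.7571 − 0.4 = 0.3571 mm of expansion remains to be suppressed by the wall.
Compatibility: PL/(AE) = 0.3571 mm, so σ = P/A = E × (0.3571/1000) = 39.64 MPa.
P = σA = 39.64 × 2925 = 115.9 kN.

P ≈ 116 kN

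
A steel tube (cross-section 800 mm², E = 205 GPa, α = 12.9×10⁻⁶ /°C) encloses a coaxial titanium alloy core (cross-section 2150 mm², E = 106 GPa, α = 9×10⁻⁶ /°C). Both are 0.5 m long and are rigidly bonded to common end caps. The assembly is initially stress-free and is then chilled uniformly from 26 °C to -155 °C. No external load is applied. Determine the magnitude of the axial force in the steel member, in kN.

Both members must finish at the same length. With the larger α, the steel tends to over-contract; the plates restrain it, putting the steel in tension and the titanium alloy in compression. With no external load the two internal forces are equal and opposite, magnitude P.
Equating the net (thermal + elastic) strains gives |α₁ − α₂|·ΔT = P·[1/(A₁E₁) + 1/(A₂E₂)].
|α₁ − α₂|·ΔT = 3.9×10⁻⁶ × 181 = 0.0007059.
1/(A₁E₁) + 1/(A₂E₂) = 1/(800×205×10³) + 1/(2150×106×10³) = 1.049×10⁻⁸ N⁻¹.
So P = 0.0007059 / 1.049×10⁻⁸ = 67.32 kN.

P ≈ 67.3 kN (tensile in the steel)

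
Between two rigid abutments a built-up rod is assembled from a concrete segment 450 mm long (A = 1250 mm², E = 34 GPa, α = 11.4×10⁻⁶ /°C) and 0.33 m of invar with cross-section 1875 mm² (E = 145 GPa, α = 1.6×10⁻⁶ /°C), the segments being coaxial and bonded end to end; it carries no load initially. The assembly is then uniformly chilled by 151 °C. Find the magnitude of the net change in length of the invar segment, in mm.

|ΔL| ≈ 0.00814 mm

If the supports were absent, the total length change would be Σ αᵢΔT Lᵢ = 11.4×10⁻⁶×151×450 + 1.6×10⁻⁶×151×330 = 0.8544 mm.
The rigid supports impose zero overall length change; the single axial force P common to all segments must satisfy P Σ Lᵢ/(AᵢEᵢ) = δ_free.
Σ Lᵢ/(AᵢEᵢ) = 450/(1250×34×10³) + 330/(1875×145×10³) = 1.18×10⁻⁵ mm/N.
Hence P = δ_free / Σ(L/AE) = 0.8544/1.18×10⁻⁵ = 72.39 kN (tensile).
For the invar segment, free thermal change = 1.6×10⁻⁶×151×330 = 0.07973 mm and elastic change from P = 72390×330/(1875×145×10³) = 0.08787 mm; these oppose, so the net change is 0.00814 mm (segment lengthens).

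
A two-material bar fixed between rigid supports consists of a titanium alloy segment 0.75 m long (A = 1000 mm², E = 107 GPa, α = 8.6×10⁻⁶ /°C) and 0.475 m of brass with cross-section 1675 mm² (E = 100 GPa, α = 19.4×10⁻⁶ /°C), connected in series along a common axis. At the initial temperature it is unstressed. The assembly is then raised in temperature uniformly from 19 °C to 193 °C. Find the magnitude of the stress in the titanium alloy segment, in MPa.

σ ≈ 277 MPa (compressive)

Free thermal expansion of the whole bar: Σ αᵢΔT Lᵢ = 8.6×10⁻⁶×174×750 + 19.4×10⁻⁶×174×475 = 2.726 mm.
Since the ends are fixed, an axial force P builds up, equal in every segment, with P · Σ Lᵢ/(AᵢEᵢ) = δ_free.
The series flexibility is Σ Lᵢ/(AᵢEᵢ) = 750/(1000×107×10³) + 475/(1675×100×10³) = 9.845×10⁻⁶ mm/N.
P = 2.726 / 9.845×10⁻⁶ = 276900 N = 276.9 kN, compressive.
σ_{titanium alloy} = P / A = 276900 / 1000 = 276.9 MPa.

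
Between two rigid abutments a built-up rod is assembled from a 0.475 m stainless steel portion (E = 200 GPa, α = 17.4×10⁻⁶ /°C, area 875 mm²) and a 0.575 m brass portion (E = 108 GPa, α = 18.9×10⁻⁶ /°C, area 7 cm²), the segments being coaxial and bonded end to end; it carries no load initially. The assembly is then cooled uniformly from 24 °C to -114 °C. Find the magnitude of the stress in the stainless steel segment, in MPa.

With the walls removed the bar would change length by δ_free = Σ αᵢΔT Lᵢ = 17.4×10⁻⁶×138×475 + 18.9×10⁻⁶×138×575 = 2.64 mm.
Since the ends are fixed, an axial force P builds up, equal in every segment, with P · Σ Lᵢ/(AᵢEᵢ) = δ_free.
Σ Lᵢ/(AᵢEᵢ) = 475/(875×200×10³) + 575/(700×108×10³) = 1.032×10⁻⁵ mm/N.
Hence P = δ_free / Σ(L/AE) = 2.64/1.032×10⁻⁵ = 255.8 kN (tensile).
σ_{stainless steel} = P / A = 255800 / 875 = 292.4 MPa.

σ ≈ 292 MPa (tensile)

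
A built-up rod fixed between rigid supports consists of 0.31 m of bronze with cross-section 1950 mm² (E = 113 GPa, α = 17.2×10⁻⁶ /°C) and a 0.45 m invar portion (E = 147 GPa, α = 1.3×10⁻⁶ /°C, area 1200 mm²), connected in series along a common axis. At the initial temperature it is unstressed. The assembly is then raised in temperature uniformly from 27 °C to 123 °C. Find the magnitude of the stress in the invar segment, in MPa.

σ ≈ 120 MPa (compressive)

With the walls removed the bar would change length by δ_free = Σ αᵢΔT Lᵢ = 17.2×10⁻⁶×96×310 + 1.3×10⁻⁶×96×450 = 0.568 mm.
The walls prevent any net length change, so an axial force P (same in every segment) develops. Compatibility: P · Σ Lᵢ/(AᵢEᵢ) = δ_free.
The series flexibility is Σ Lᵢ/(AᵢEᵢ) = 310/(1950×113×10³) + 450/(1200×147×10³) = 3.958×10⁻⁶ mm/N.
So P = 0.568 / 3.958×10⁻⁶ = 143.5 kN, compressive.
σ_{invar} = P / A = 143500 / 1200 = 119.6 MPa.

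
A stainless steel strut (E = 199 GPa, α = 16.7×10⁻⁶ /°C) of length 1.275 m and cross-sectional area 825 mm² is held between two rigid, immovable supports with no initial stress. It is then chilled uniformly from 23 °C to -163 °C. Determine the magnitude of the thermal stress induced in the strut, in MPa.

σ ≈ 618 MPa (tensile)

The supports are rigid, so the total axial strain is zero. The restrained thermal strain is ε = αΔT = 16.7×10⁻⁶ × 186 = 3106.2×10⁻⁶.
The stress required to suppress this strain is σ = Eε = 199×10³ × 3106.2×10⁻⁶ = 618.1 MPa, tensile since the strut is trying to contract.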